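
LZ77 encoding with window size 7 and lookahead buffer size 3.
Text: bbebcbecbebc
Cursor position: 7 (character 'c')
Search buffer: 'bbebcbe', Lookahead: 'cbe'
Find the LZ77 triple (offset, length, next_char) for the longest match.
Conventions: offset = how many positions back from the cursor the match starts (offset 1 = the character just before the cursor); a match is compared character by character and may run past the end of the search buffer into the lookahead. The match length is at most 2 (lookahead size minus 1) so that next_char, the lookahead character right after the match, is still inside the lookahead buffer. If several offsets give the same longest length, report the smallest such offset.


Try each offset into the search buffer:
  offset=1 (pos 6, char 'e'): match length 0
  offset=2 (pos 5, char 'b'): match length 0
  offset=3 (pos 4, char 'c'): match length 2
  offset=4 (pos 3, char 'b'): match length 0
  offset=5 (pos 2, char 'e'): match length 0
  offset=6 (pos 1, char 'b'): match length 0
  offset=7 (pos 0, char 'b'): match length 0
Longest match has length 2 at offset 3.
next_char = character at position 7 + 2 = 9 -> 'e'

Best match: offset=3, length=2 (matching 'cb' starting at position 4)
LZ77 triple: (3, 2, 'e')


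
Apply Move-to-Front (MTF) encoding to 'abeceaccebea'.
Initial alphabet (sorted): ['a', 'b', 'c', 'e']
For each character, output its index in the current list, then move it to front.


MTF encoding:
'a': index 0 in ['a', 'b', 'c', 'e'] -> ['a', 'b', 'c', 'e']
'b': index 1 in ['a', 'b', 'c', 'e'] -> ['b', 'a', 'c', 'e']
'e': index 3 in ['b', 'a', 'c', 'e'] -> ['e', 'b', 'a', 'c']
'c': index 3 in ['e', 'b', 'a', 'c'] -> ['c', 'e', 'b', 'a']
'e': index 1 in ['c', 'e', 'b', 'a'] -> ['e', 'c', 'b', 'a']
'a': index 3 in ['e', 'c', 'b', 'a'] -> ['a', 'e', 'c', 'b']
'c': index 2 in ['a', 'e', 'c', 'b'] -> ['c', 'a', 'e', 'b']
'c': index 0 in ['c', 'a', 'e', 'b'] -> ['c', 'a', 'e', 'b']
'e': index 2 in ['c', 'a', 'e', 'b'] -> ['e', 'c', 'a', 'b']
'b': index 3 in ['e', 'c', 'a', 'b'] -> ['b', 'e', 'c', 'a']
'e': index 1 in ['b', 'e', 'c', 'a'] -> ['e', 'b', 'c', 'a']
'a': index 3 in ['e', 'b', 'c', 'a'] -> ['a', 'e', 'b', 'c']


Output: [0, 1, 3, 3, 1, 3, 2, 0, 2, 3, 1, 3]


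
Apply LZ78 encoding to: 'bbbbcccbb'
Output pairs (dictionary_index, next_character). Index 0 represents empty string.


LZ78 encoding steps:
Dictionary: {0: ''}
Step 1: w='' (idx 0), next='b' -> output (0, 'b'), add 'b' as idx 1
Step 2: w='b' (idx 1), next='b' -> output (1, 'b'), add 'bb' as idx 2
Step 3: w='b' (idx 1), next='c' -> output (1, 'c'), add 'bc' as idx 3
Step 4: w='' (idx 0), next='c' -> output (0, 'c'), add 'c' as idx 4
Step 5: w='c' (idx 4), next='b' -> output (4, 'b'), add 'cb' as idx 5
Step 6: w='b' (idx 1), end of input -> output (1, '')


Encoded: [(0, 'b'), (1, 'b'), (1, 'c'), (0, 'c'), (4, 'b'), (1, '')]


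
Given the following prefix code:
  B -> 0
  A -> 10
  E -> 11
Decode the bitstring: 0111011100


Decoding step by step:
Bits 0 -> B
Bits 11 -> E
Bits 10 -> A
Bits 11 -> E
Bits 10 -> A
Bits 0 -> B


Decoded message: BEAEAB


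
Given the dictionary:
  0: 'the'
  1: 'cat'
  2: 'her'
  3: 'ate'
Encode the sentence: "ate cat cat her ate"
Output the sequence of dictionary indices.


Look up each word in the dictionary:
  'ate' -> 3
  'cat' -> 1
  'cat' -> 1
  'her' -> 2
  'ate' -> 3

Encoded: [3, 1, 1, 2, 3]


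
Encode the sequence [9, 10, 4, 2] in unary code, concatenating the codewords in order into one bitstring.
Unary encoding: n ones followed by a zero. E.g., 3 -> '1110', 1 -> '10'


Encode each number as n ones followed by a terminating 0:
  9 -> 1111111110 (10 bits)
  10 -> 11111111110 (11 bits)
  4 -> 11110 (5 bits)
  2 -> 110 (3 bits)
Total length = 10 + 11 + 5 + 3 = 29 bits.

Unary([9, 10, 4, 2]) = 11111111101111111111011110110 (29 bits)


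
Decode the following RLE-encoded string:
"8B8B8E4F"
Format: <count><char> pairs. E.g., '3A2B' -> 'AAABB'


Expanding each <count><char> pair:
  8B -> 'BBBBBBBB'
  8B -> 'BBBBBBBB'
  8E -> 'EEEEEEEE'
  4F -> 'FFFF'

Decoded = BBBBBBBBBBBBBBBBEEEEEEEEFFFF


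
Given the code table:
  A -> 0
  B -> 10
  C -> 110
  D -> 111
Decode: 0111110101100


Decoding:
0 -> A
111 -> D
110 -> C
10 -> B
110 -> C
0 -> A


Result: ADCBCA


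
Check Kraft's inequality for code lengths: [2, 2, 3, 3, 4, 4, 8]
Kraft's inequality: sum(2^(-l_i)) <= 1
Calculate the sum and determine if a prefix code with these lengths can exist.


Sum = 2^(-2) + 2^(-2) + 2^(-3) + 2^(-3) + 2^(-4) + 2^(-4) + 2^(-8)
    = 0.25 + 0.25 + 0.125 + 0.125 + 0.0625 + 0.0625 + 0.00390625
    = 225/256 = 0.87890625
Since 0.87890625 <= 1, Kraft's inequality IS satisfied.
A prefix code with these lengths CAN exist.

Kraft sum = 0.87890625. Satisfied.


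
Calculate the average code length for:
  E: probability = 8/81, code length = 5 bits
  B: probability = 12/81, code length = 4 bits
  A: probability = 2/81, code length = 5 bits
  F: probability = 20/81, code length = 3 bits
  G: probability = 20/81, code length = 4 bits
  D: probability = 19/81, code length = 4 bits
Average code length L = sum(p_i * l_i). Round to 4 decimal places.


Weighted contributions p_i * l_i:
  E: (8/81) * 5 = 40/81
  B: (12/81) * 4 = 48/81
  A: (2/81) * 5 = 10/81
  F: (20/81) * 3 = 60/81
  G: (20/81) * 4 = 80/81
  D: (19/81) * 4 = 76/81
Sum = (40 + 48 + 10 + 60 + 80 + 76)/81 = 314/81

L = 314/81 = 3.8765 bits/symbol


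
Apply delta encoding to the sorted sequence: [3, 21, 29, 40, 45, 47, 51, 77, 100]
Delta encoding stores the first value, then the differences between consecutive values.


First value: 3
Deltas:
  21 - 3 = 18
  29 - 21 = 8
  40 - 29 = 11
  45 - 40 = 5
  47 - 45 = 2
  51 - 47 = 4
  77 - 51 = 26
  100 - 77 = 23


Delta encoded: [3, 18, 8, 11, 5, 2, 4, 26, 23]


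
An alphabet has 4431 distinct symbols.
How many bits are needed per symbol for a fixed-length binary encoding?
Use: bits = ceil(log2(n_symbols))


log2(4431) = 12.1134
Bracket: 2^12 = 4096 < 4431 <= 2^13 = 8192
So ceil(log2(4431)) = 13

bits = ceil(log2(4431)) = ceil(12.1134) = 13 bits


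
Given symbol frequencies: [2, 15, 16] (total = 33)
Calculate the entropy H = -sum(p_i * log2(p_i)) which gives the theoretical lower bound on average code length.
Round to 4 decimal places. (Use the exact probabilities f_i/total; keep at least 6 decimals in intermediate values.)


Per-symbol terms -p_i * log2(p_i) with p_i = f_i/33:
  p = 2/33 = 0.060606: log2(p) = -4.044394, -p*log2(p) = 0.245115
  p = 15/33 = 0.454545: log2(p) = -1.137504, -p*log2(p) = 0.517047
  p = 16/33 = 0.484848: log2(p) = -1.044394, -p*log2(p) = 0.506373
H = 0.245115 + 0.517047 + 0.506373 = 1.268535

H = 1.2685 bits/symbol


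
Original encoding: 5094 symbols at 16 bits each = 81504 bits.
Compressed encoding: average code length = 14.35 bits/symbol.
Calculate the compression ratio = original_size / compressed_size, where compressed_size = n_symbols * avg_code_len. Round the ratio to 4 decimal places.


original_size = n_symbols * orig_bits = 5094 * 16 = 81504 bits
compressed_size = n_symbols * avg_code_len = 5094 * 14.35 = 73098.9 bits
ratio = original_size / compressed_size = 81504 / 73098.9 = 1.115

Compression ratio = 1.115


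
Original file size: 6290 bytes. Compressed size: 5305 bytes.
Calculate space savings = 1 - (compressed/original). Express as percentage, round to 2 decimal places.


ratio = compressed/original = 5305/6290 = 0.843402
savings = 1 - ratio = 1 - 0.843402 = 0.156598
as a percentage: 0.156598 * 100 = 15.66%

Space savings = 1 - 5305/6290 = 15.66%


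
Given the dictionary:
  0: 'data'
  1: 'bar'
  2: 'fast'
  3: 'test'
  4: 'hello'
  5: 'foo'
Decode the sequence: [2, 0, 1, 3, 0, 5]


Look up each index in the dictionary:
  2 -> 'fast'
  0 -> 'data'
  1 -> 'bar'
  3 -> 'test'
  0 -> 'data'
  5 -> 'foo'

Decoded: "fast data bar test data foo"


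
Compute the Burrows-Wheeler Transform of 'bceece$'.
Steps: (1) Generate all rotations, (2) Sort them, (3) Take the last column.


Rotations (sorted):
  0: $bceece -> last char: e
  1: bceece$ -> last char: $
  2: ce$bcee -> last char: e
  3: ceece$b -> last char: b
  4: e$bceec -> last char: c
  5: ece$bce -> last char: e
  6: eece$bc -> last char: c


BWT = e$ebcec


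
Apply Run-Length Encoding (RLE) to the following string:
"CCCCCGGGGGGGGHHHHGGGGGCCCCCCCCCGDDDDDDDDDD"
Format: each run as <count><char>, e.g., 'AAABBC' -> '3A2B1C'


Scanning runs left to right:
  i=0: run of 'C' x 5 -> '5C'
  i=5: run of 'G' x 8 -> '8G'
  i=13: run of 'H' x 4 -> '4H'
  i=17: run of 'G' x 5 -> '5G'
  i=22: run of 'C' x 9 -> '9C'
  i=31: run of 'G' x 1 -> '1G'
  i=32: run of 'D' x 10 -> '10D'

RLE = 5C8G4H5G9C1G10D


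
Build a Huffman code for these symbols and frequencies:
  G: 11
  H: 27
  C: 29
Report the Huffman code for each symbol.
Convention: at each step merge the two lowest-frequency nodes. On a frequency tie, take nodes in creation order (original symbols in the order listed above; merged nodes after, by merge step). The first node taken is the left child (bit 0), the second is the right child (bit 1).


Huffman tree construction:
Step 1: Merge G(11) + H(27) = 38
Step 2: Merge C(29) + (G+H)(38) = 67
Read each symbol's code off the tree from the root (left child = 0, right child = 1).

Codes:
  G: 10 (length 2)
  H: 11 (length 2)
  C: 0 (length 1)
Average code length: 105/67 = 1.5672 bits/symbol


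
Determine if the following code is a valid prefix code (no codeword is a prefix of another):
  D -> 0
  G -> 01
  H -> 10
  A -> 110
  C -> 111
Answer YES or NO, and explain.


Checking each pair (does one codeword prefix another?):
  D='0' vs G='01': prefix -- VIOLATION

NO -- this is NOT a valid prefix code. D (0) is a prefix of G (01).


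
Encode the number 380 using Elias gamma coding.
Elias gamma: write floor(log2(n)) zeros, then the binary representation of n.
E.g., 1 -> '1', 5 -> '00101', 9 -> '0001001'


num_bits = floor(log2(380)) + 1 = 9
leading_zeros = num_bits - 1 = 8
binary(380) = 101111100

Elias gamma(380) = '00000000' + '101111100' = 00000000101111100 (17 bits)


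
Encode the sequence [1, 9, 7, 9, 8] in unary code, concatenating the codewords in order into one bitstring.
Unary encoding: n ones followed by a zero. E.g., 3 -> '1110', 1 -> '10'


Encode each number as n ones followed by a terminating 0:
  1 -> 10 (2 bits)
  9 -> 1111111110 (10 bits)
  7 -> 11111110 (8 bits)
  9 -> 1111111110 (10 bits)
  8 -> 111111110 (9 bits)
Total length = 2 + 10 + 8 + 10 + 9 = 39 bits.

Unary([1, 9, 7, 9, 8]) = 101111111110111111101111111110111111110 (39 bits)


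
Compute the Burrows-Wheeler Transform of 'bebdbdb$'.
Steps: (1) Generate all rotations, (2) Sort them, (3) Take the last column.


Rotations (sorted):
  0: $bebdbdb -> last char: b
  1: b$bebdbd -> last char: d
  2: bdb$bebd -> last char: d
  3: bdbdb$be -> last char: e
  4: bebdbdb$ -> last char: $
  5: db$bebdb -> last char: b
  6: dbdb$beb -> last char: b
  7: ebdbdb$b -> last char: b


BWT = bdde$bbb


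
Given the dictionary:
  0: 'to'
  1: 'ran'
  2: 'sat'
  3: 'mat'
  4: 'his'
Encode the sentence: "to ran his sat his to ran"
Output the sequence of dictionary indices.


Look up each word in the dictionary:
  'to' -> 0
  'ran' -> 1
  'his' -> 4
  'sat' -> 2
  'his' -> 4
  'to' -> 0
  'ran' -> 1

Encoded: [0, 1, 4, 2, 4, 0, 1]


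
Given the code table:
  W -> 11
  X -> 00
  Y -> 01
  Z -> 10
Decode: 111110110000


Decoding:
11 -> W
11 -> W
10 -> Z
11 -> W
00 -> X
00 -> X


Result: WWZWXX


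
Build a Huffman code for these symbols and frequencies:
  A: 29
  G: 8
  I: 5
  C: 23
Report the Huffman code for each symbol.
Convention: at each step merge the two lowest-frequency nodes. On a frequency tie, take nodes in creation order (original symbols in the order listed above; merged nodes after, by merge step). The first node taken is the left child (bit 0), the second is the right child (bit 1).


Huffman tree construction:
Step 1: Merge I(5) + G(8) = 13
Step 2: Merge (I+G)(13) + C(23) = 36
Step 3: Merge A(29) + ((I+G)+C)(36) = 65
Read each symbol's code off the tree from the root (left child = 0, right child = 1).

Codes:
  A: 0 (length 1)
  G: 101 (length 3)
  I: 100 (length 3)
  C: 11 (length 2)
Average code length: 114/65 = 1.7538 bits/symbol


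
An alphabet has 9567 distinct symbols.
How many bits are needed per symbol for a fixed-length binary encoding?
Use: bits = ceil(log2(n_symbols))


log2(9567) = 13.2239
Bracket: 2^13 = 8192 < 9567 <= 2^14 = 16384
So ceil(log2(9567)) = 14

bits = ceil(log2(9567)) = ceil(13.2239) = 14 bits


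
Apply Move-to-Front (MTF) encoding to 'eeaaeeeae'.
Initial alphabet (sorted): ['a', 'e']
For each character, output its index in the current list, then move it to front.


MTF encoding:
'e': index 1 in ['a', 'e'] -> ['e', 'a']
'e': index 0 in ['e', 'a'] -> ['e', 'a']
'a': index 1 in ['e', 'a'] -> ['a', 'e']
'a': index 0 in ['a', 'e'] -> ['a', 'e']
'e': index 1 in ['a', 'e'] -> ['e', 'a']
'e': index 0 in ['e', 'a'] -> ['e', 'a']
'e': index 0 in ['e', 'a'] -> ['e', 'a']
'a': index 1 in ['e', 'a'] -> ['a', 'e']
'e': index 1 in ['a', 'e'] -> ['e', 'a']


Output: [1, 0, 1, 0, 1, 0, 0, 1, 1]


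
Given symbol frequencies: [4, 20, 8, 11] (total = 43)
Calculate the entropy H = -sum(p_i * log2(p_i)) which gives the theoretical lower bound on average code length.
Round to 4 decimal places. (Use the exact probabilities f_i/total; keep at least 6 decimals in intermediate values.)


Per-symbol terms -p_i * log2(p_i) with p_i = f_i/43:
  p = 4/43 = 0.093023: log2(p) = -3.426265, -p*log2(p) = 0.318722
  p = 20/43 = 0.465116: log2(p) = -1.104337, -p*log2(p) = 0.513645
  p = 8/43 = 0.186047: log2(p) = -2.426265, -p*log2(p) = 0.451398
  p = 11/43 = 0.255814: log2(p) = -1.966833, -p*log2(p) = 0.503143
H = 0.318722 + 0.513645 + 0.451398 + 0.503143 = 1.786908

H = 1.7869 bits/symbol


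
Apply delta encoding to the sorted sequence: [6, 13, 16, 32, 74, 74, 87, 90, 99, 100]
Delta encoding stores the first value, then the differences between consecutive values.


First value: 6
Deltas:
  13 - 6 = 7
  16 - 13 = 3
  32 - 16 = 16
  74 - 32 = 42
  74 - 74 = 0
  87 - 74 = 13
  90 - 87 = 3
  99 - 90 = 9
  100 - 99 = 1


Delta encoded: [6, 7, 3, 16, 42, 0, 13, 3, 9, 1]


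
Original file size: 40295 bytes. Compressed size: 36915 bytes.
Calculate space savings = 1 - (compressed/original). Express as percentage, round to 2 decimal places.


ratio = compressed/original = 36915/40295 = 0.916119
savings = 1 - ratio = 1 - 0.916119 = 0.083881
as a percentage: 0.083881 * 100 = 8.39%

Space savings = 1 - 36915/40295 = 8.39%


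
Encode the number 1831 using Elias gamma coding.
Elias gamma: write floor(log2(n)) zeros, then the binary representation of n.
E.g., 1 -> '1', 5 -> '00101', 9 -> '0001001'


num_bits = floor(log2(1831)) + 1 = 11
leading_zeros = num_bits - 1 = 10
binary(1831) = 11100100111

Elias gamma(1831) = '0000000000' + '11100100111' = 000000000011100100111 (21 bits)


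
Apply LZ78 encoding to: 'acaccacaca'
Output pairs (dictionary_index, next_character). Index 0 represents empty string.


LZ78 encoding steps:
Dictionary: {0: ''}
Step 1: w='' (idx 0), next='a' -> output (0, 'a'), add 'a' as idx 1
Step 2: w='' (idx 0), next='c' -> output (0, 'c'), add 'c' as idx 2
Step 3: w='a' (idx 1), next='c' -> output (1, 'c'), add 'ac' as idx 3
Step 4: w='c' (idx 2), next='a' -> output (2, 'a'), add 'ca' as idx 4
Step 5: w='ca' (idx 4), next='c' -> output (4, 'c'), add 'cac' as idx 5
Step 6: w='a' (idx 1), end of input -> output (1, '')


Encoded: [(0, 'a'), (0, 'c'), (1, 'c'), (2, 'a'), (4, 'c'), (1, '')]


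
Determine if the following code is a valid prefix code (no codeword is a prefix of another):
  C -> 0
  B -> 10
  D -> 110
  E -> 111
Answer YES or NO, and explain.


Checking each pair (does one codeword prefix another?):
  C='0' vs B='10': no prefix
  C='0' vs D='110': no prefix
  C='0' vs E='111': no prefix
  B='10' vs C='0': no prefix
  B='10' vs D='110': no prefix
  B='10' vs E='111': no prefix
  D='110' vs C='0': no prefix
  D='110' vs B='10': no prefix
  D='110' vs E='111': no prefix
  E='111' vs C='0': no prefix
  E='111' vs B='10': no prefix
  E='111' vs D='110': no prefix
No violation found over all pairs.

YES -- this is a valid prefix code. No codeword is a prefix of any other codeword.


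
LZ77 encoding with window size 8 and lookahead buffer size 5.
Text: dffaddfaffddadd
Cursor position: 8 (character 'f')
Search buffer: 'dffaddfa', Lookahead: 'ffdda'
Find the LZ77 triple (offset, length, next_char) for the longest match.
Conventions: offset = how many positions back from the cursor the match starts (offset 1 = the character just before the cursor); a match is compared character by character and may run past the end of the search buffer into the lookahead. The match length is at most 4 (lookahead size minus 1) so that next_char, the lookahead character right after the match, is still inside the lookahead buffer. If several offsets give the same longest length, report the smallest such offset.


Try each offset into the search buffer:
  offset=1 (pos 7, char 'a'): match length 0
  offset=2 (pos 6, char 'f'): match length 1
  offset=3 (pos 5, char 'd'): match length 0
  offset=4 (pos 4, char 'd'): match length 0
  offset=5 (pos 3, char 'a'): match length 0
  offset=6 (pos 2, char 'f'): match length 1
  offset=7 (pos 1, char 'f'): match length 2
  offset=8 (pos 0, char 'd'): match length 0
Longest match has length 2 at offset 7.
next_char = character at position 8 + 2 = 10 -> 'd'

Best match: offset=7, length=2 (matching 'ff' starting at position 1)
LZ77 triple: (7, 2, 'd')


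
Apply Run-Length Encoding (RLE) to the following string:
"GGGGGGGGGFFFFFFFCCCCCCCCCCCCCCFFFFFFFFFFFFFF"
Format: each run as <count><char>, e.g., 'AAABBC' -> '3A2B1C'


Scanning runs left to right:
  i=0: run of 'G' x 9 -> '9G'
  i=9: run of 'F' x 7 -> '7F'
  i=16: run of 'C' x 14 -> '14C'
  i=30: run of 'F' x 14 -> '14F'

RLE = 9G7F14C14F


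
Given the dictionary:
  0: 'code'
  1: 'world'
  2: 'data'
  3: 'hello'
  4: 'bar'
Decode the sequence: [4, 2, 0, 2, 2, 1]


Look up each index in the dictionary:
  4 -> 'bar'
  2 -> 'data'
  0 -> 'code'
  2 -> 'data'
  2 -> 'data'
  1 -> 'world'

Decoded: "bar data code data data world"


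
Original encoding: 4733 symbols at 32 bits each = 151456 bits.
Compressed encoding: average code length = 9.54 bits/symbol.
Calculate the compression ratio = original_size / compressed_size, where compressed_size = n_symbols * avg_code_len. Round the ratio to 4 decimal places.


original_size = n_symbols * orig_bits = 4733 * 32 = 151456 bits
compressed_size = n_symbols * avg_code_len = 4733 * 9.54 = 45152.82 bits
ratio = original_size / compressed_size = 151456 / 45152.82 = 3.3543

Compression ratio = 3.3543


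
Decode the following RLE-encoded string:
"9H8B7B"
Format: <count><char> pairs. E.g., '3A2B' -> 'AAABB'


Expanding each <count><char> pair:
  9H -> 'HHHHHHHHH'
  8B -> 'BBBBBBBB'
  7B -> 'BBBBBBB'

Decoded = HHHHHHHHHBBBBBBBBBBBBBBB


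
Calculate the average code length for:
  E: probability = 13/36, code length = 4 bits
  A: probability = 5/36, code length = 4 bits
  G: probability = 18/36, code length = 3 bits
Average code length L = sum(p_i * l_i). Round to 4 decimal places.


Weighted contributions p_i * l_i:
  E: (13/36) * 4 = 52/36
  A: (5/36) * 4 = 20/36
  G: (18/36) * 3 = 54/36
Sum = (52 + 20 + 54)/36 = 126/36

L = 126/36 = 3.5000 bits/symbol


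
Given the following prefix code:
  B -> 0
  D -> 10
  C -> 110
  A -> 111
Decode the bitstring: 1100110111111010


Decoding step by step:
Bits 110 -> C
Bits 0 -> B
Bits 110 -> C
Bits 111 -> A
Bits 111 -> A
Bits 0 -> B
Bits 10 -> D


Decoded message: CBCAABD


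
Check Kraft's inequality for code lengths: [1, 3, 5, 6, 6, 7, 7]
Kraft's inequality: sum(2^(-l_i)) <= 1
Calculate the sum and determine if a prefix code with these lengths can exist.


Sum = 2^(-1) + 2^(-3) + 2^(-5) + 2^(-6) + 2^(-6) + 2^(-7) + 2^(-7)
    = 0.5 + 0.125 + 0.03125 + 0.015625 + 0.015625 + 0.0078125 + 0.0078125
    = 90/128 = 0.703125
Since 0.703125 <= 1, Kraft's inequality IS satisfied.
A prefix code with these lengths CAN exist.

Kraft sum = 0.703125. Satisfied.


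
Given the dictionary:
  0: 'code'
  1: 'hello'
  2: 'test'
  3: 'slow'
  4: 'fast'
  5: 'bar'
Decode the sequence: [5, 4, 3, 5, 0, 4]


Look up each index in the dictionary:
  5 -> 'bar'
  4 -> 'fast'
  3 -> 'slow'
  5 -> 'bar'
  0 -> 'code'
  4 -> 'fast'

Decoded: "bar fast slow bar code fast"


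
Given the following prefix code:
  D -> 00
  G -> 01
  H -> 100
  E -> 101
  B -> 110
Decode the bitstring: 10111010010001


Decoding step by step:
Bits 101 -> E
Bits 110 -> B
Bits 100 -> H
Bits 100 -> H
Bits 01 -> G


Decoded message: EBHHG


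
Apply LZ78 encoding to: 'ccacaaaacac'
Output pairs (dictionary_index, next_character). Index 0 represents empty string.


LZ78 encoding steps:
Dictionary: {0: ''}
Step 1: w='' (idx 0), next='c' -> output (0, 'c'), add 'c' as idx 1
Step 2: w='c' (idx 1), next='a' -> output (1, 'a'), add 'ca' as idx 2
Step 3: w='ca' (idx 2), next='a' -> output (2, 'a'), add 'caa' as idx 3
Step 4: w='' (idx 0), next='a' -> output (0, 'a'), add 'a' as idx 4
Step 5: w='a' (idx 4), next='c' -> output (4, 'c'), add 'ac' as idx 5
Step 6: w='ac' (idx 5), end of input -> output (5, '')


Encoded: [(0, 'c'), (1, 'a'), (2, 'a'), (0, 'a'), (4, 'c'), (5, '')]


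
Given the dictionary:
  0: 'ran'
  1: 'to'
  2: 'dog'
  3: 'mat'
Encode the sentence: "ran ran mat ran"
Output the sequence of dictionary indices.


Look up each word in the dictionary:
  'ran' -> 0
  'ran' -> 0
  'mat' -> 3
  'ran' -> 0

Encoded: [0, 0, 3, 0]


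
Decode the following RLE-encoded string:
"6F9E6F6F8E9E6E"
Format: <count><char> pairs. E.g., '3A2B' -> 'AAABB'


Expanding each <count><char> pair:
  6F -> 'FFFFFF'
  9E -> 'EEEEEEEEE'
  6F -> 'FFFFFF'
  6F -> 'FFFFFF'
  8E -> 'EEEEEEEE'
  9E -> 'EEEEEEEEE'
  6E -> 'EEEEEE'

Decoded = FFFFFFEEEEEEEEEFFFFFFFFFFFFEEEEEEEEEEEEEEEEEEEEEEE


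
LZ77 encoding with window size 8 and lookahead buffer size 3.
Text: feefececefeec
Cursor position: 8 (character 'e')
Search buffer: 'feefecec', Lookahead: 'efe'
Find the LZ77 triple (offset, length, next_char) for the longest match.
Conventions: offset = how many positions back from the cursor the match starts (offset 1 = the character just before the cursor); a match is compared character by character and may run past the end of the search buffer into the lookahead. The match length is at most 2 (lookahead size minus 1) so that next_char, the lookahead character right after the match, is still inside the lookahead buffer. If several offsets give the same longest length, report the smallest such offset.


Try each offset into the search buffer:
  offset=1 (pos 7, char 'c'): match length 0
  offset=2 (pos 6, char 'e'): match length 1
  offset=3 (pos 5, char 'c'): match length 0
  offset=4 (pos 4, char 'e'): match length 1
  offset=5 (pos 3, char 'f'): match length 0
  offset=6 (pos 2, char 'e'): match length 2
  offset=7 (pos 1, char 'e'): match length 1
  offset=8 (pos 0, char 'f'): match length 0
Longest match has length 2 at offset 6.
next_char = character at position 8 + 2 = 10 -> 'e'

Best match: offset=6, length=2 (matching 'ef' starting at position 2)
LZ77 triple: (6, 2, 'e')


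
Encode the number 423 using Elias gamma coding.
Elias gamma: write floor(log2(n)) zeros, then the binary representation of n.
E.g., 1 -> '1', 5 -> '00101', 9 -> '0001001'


num_bits = floor(log2(423)) + 1 = 9
leading_zeros = num_bits - 1 = 8
binary(423) = 110100111

Elias gamma(423) = '00000000' + '110100111' = 00000000110100111 (17 bits)


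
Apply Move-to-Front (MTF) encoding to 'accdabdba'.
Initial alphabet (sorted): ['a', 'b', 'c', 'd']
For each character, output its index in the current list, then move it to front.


MTF encoding:
'a': index 0 in ['a', 'b', 'c', 'd'] -> ['a', 'b', 'c', 'd']
'c': index 2 in ['a', 'b', 'c', 'd'] -> ['c', 'a', 'b', 'd']
'c': index 0 in ['c', 'a', 'b', 'd'] -> ['c', 'a', 'b', 'd']
'd': index 3 in ['c', 'a', 'b', 'd'] -> ['d', 'c', 'a', 'b']
'a': index 2 in ['d', 'c', 'a', 'b'] -> ['a', 'd', 'c', 'b']
'b': index 3 in ['a', 'd', 'c', 'b'] -> ['b', 'a', 'd', 'c']
'd': index 2 in ['b', 'a', 'd', 'c'] -> ['d', 'b', 'a', 'c']
'b': index 1 in ['d', 'b', 'a', 'c'] -> ['b', 'd', 'a', 'c']
'a': index 2 in ['b', 'd', 'a', 'c'] -> ['a', 'b', 'd', 'c']


Output: [0, 2, 0, 3, 2, 3, 2, 1, 2]


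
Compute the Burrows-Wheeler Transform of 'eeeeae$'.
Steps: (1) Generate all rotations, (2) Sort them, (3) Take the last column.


Rotations (sorted):
  0: $eeeeae -> last char: e
  1: ae$eeee -> last char: e
  2: e$eeeea -> last char: a
  3: eae$eee -> last char: e
  4: eeae$ee -> last char: e
  5: eeeae$e -> last char: e
  6: eeeeae$ -> last char: $


BWT = eeaeee$


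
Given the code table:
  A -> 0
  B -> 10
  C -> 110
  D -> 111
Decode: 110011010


Decoding:
110 -> C
0 -> A
110 -> C
10 -> B


Result: CACB


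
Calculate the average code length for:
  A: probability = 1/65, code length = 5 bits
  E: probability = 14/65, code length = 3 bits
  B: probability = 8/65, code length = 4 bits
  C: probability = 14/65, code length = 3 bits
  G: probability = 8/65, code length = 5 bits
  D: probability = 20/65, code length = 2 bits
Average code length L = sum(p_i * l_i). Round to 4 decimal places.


Weighted contributions p_i * l_i:
  A: (1/65) * 5 = 5/65
  E: (14/65) * 3 = 42/65
  B: (8/65) * 4 = 32/65
  C: (14/65) * 3 = 42/65
  G: (8/65) * 5 = 40/65
  D: (20/65) * 2 = 40/65
Sum = (5 + 42 + 32 + 42 + 40 + 40)/65 = 201/65

L = 201/65 = 3.0923 bits/symbol


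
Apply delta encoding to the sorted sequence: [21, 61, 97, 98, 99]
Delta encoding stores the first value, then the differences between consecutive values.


First value: 21
Deltas:
  61 - 21 = 40
  97 - 61 = 36
  98 - 97 = 1
  99 - 98 = 1


Delta encoded: [21, 40, 36, 1, 1]


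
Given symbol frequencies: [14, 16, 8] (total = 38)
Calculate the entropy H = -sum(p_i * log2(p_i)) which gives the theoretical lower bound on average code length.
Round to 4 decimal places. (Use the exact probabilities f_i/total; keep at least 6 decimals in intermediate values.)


Per-symbol terms -p_i * log2(p_i) with p_i = f_i/38:
  p = 14/38 = 0.368421: log2(p) = -1.440573, -p*log2(p) = 0.530737
  p = 16/38 = 0.421053: log2(p) = -1.247928, -p*log2(p) = 0.525443
  p = 8/38 = 0.210526: log2(p) = -2.247928, -p*log2(p) = 0.473248
H = 0.530737 + 0.525443 + 0.473248 = 1.529428

H = 1.5294 bits/symbol


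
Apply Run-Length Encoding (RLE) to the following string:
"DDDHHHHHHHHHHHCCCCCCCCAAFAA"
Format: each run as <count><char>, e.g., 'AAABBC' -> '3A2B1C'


Scanning runs left to right:
  i=0: run of 'D' x 3 -> '3D'
  i=3: run of 'H' x 11 -> '11H'
  i=14: run of 'C' x 8 -> '8C'
  i=22: run of 'A' x 2 -> '2A'
  i=24: run of 'F' x 1 -> '1F'
  i=25: run of 'A' x 2 -> '2A'

RLE = 3D11H8C2A1F2A


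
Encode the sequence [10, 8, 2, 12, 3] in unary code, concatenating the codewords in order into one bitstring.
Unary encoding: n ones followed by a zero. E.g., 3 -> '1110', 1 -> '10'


Encode each number as n ones followed by a terminating 0:
  10 -> 11111111110 (11 bits)
  8 -> 111111110 (9 bits)
  2 -> 110 (3 bits)
  12 -> 1111111111110 (13 bits)
  3 -> 1110 (4 bits)
Total length = 11 + 9 + 3 + 13 + 4 = 40 bits.

Unary([10, 8, 2, 12, 3]) = 1111111111011111111011011111111111101110 (40 bits)


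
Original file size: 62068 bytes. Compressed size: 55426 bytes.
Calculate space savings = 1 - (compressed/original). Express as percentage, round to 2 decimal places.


ratio = compressed/original = 55426/62068 = 0.892988
savings = 1 - ratio = 1 - 0.892988 = 0.107012
as a percentage: 0.107012 * 100 = 10.7%

Space savings = 1 - 55426/62068 = 10.7%


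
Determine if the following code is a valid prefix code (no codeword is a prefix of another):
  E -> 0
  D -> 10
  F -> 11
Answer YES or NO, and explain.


Checking each pair (does one codeword prefix another?):
  E='0' vs D='10': no prefix
  E='0' vs F='11': no prefix
  D='10' vs E='0': no prefix
  D='10' vs F='11': no prefix
  F='11' vs E='0': no prefix
  F='11' vs D='10': no prefix
No violation found over all pairs.

YES -- this is a valid prefix code. No codeword is a prefix of any other codeword.


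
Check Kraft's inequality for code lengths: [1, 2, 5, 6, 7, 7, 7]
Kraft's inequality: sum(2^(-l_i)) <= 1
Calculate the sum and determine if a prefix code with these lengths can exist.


Sum = 2^(-1) + 2^(-2) + 2^(-5) + 2^(-6) + 2^(-7) + 2^(-7) + 2^(-7)
    = 0.5 + 0.25 + 0.03125 + 0.015625 + 0.0078125 + 0.0078125 + 0.0078125
    = 105/128 = 0.8203125
Since 0.8203125 <= 1, Kraft's inequality IS satisfied.
A prefix code with these lengths CAN exist.

Kraft sum = 0.8203125. Satisfied.


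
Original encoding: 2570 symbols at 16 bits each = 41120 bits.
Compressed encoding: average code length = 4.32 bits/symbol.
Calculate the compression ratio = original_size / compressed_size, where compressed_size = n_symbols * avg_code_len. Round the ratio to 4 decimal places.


original_size = n_symbols * orig_bits = 2570 * 16 = 41120 bits
compressed_size = n_symbols * avg_code_len = 2570 * 4.32 = 11102.4 bits
ratio = original_size / compressed_size = 41120 / 11102.4 = 3.7037

Compression ratio = 3.7037


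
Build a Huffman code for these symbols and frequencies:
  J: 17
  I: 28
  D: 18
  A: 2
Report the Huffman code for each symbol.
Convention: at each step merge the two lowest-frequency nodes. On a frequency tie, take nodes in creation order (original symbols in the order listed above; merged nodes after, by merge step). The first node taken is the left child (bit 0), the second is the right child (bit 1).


Huffman tree construction:
Step 1: Merge A(2) + J(17) = 19
Step 2: Merge D(18) + (A+J)(19) = 37
Step 3: Merge I(28) + (D+(A+J))(37) = 65
Read each symbol's code off the tree from the root (left child = 0, right child = 1).

Codes:
  J: 111 (length 3)
  I: 0 (length 1)
  D: 10 (length 2)
  A: 110 (length 3)
Average code length: 121/65 = 1.8615 bits/symbol


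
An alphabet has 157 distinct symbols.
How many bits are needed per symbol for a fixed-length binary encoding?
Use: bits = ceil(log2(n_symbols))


log2(157) = 7.2946
Bracket: 2^7 = 128 < 157 <= 2^8 = 256
So ceil(log2(157)) = 8

bits = ceil(log2(157)) = ceil(7.2946) = 8 bits


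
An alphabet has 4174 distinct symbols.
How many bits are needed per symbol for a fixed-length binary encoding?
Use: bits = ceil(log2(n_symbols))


log2(4174) = 12.0272
Bracket: 2^12 = 4096 < 4174 <= 2^13 = 8192
So ceil(log2(4174)) = 13

bits = ceil(log2(4174)) = ceil(12.0272) = 13 bits


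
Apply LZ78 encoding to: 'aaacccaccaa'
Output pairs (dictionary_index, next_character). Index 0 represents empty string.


LZ78 encoding steps:
Dictionary: {0: ''}
Step 1: w='' (idx 0), next='a' -> output (0, 'a'), add 'a' as idx 1
Step 2: w='a' (idx 1), next='a' -> output (1, 'a'), add 'aa' as idx 2
Step 3: w='' (idx 0), next='c' -> output (0, 'c'), add 'c' as idx 3
Step 4: w='c' (idx 3), next='c' -> output (3, 'c'), add 'cc' as idx 4
Step 5: w='a' (idx 1), next='c' -> output (1, 'c'), add 'ac' as idx 5
Step 6: w='c' (idx 3), next='a' -> output (3, 'a'), add 'ca' as idx 6
Step 7: w='a' (idx 1), end of input -> output (1, '')


Encoded: [(0, 'a'), (1, 'a'), (0, 'c'), (3, 'c'), (1, 'c'), (3, 'a'), (1, '')]


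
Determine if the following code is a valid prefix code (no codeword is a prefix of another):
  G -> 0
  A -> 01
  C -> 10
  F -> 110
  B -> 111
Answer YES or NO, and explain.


Checking each pair (does one codeword prefix another?):
  G='0' vs A='01': prefix -- VIOLATION

NO -- this is NOT a valid prefix code. G (0) is a prefix of A (01).


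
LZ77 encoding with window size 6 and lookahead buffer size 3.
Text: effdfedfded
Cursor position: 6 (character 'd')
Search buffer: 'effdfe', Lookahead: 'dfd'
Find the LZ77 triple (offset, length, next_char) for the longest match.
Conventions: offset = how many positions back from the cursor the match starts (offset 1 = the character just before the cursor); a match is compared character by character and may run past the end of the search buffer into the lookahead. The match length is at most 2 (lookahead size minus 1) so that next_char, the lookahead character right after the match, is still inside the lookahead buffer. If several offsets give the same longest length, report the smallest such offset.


Try each offset into the search buffer:
  offset=1 (pos 5, char 'e'): match length 0
  offset=2 (pos 4, char 'f'): match length 0
  offset=3 (pos 3, char 'd'): match length 2
  offset=4 (pos 2, char 'f'): match length 0
  offset=5 (pos 1, char 'f'): match length 0
  offset=6 (pos 0, char 'e'): match length 0
Longest match has length 2 at offset 3.
next_char = character at position 6 + 2 = 8 -> 'd'

Best match: offset=3, length=2 (matching 'df' starting at position 3)
LZ77 triple: (3, 2, 'd')


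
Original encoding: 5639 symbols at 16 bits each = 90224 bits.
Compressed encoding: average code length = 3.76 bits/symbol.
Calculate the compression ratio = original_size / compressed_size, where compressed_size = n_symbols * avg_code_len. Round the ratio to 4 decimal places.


original_size = n_symbols * orig_bits = 5639 * 16 = 90224 bits
compressed_size = n_symbols * avg_code_len = 5639 * 3.76 = 21202.64 bits
ratio = original_size / compressed_size = 90224 / 21202.64 = 4.2553

Compression ratio = 4.2553


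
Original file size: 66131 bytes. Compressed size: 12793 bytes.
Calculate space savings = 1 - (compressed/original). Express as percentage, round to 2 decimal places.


ratio = compressed/original = 12793/66131 = 0.193449
savings = 1 - ratio = 1 - 0.193449 = 0.806551
as a percentage: 0.806551 * 100 = 80.66%

Space savings = 1 - 12793/66131 = 80.66%


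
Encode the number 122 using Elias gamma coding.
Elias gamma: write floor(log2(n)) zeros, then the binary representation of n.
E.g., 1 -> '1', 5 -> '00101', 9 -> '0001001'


num_bits = floor(log2(122)) + 1 = 7
leading_zeros = num_bits - 1 = 6
binary(122) = 1111010

Elias gamma(122) = '000000' + '1111010' = 0000001111010 (13 bits)


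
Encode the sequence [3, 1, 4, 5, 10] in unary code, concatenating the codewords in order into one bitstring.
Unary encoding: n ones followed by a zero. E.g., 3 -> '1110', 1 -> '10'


Encode each number as n ones followed by a terminating 0:
  3 -> 1110 (4 bits)
  1 -> 10 (2 bits)
  4 -> 11110 (5 bits)
  5 -> 111110 (6 bits)
  10 -> 11111111110 (11 bits)
Total length = 4 + 2 + 5 + 6 + 11 = 28 bits.

Unary([3, 1, 4, 5, 10]) = 1110101111011111011111111110 (28 bits)


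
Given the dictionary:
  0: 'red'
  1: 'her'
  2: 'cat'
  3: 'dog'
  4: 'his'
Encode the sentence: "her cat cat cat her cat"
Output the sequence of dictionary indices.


Look up each word in the dictionary:
  'her' -> 1
  'cat' -> 2
  'cat' -> 2
  'cat' -> 2
  'her' -> 1
  'cat' -> 2

Encoded: [1, 2, 2, 2, 1, 2]


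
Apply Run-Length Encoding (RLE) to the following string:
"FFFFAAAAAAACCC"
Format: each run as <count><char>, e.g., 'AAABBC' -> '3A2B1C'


Scanning runs left to right:
  i=0: run of 'F' x 4 -> '4F'
  i=4: run of 'A' x 7 -> '7A'
  i=11: run of 'C' x 3 -> '3C'

RLE = 4F7A3C


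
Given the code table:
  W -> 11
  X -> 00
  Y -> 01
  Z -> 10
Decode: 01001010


Decoding:
01 -> Y
00 -> X
10 -> Z
10 -> Z


Result: YXZZ


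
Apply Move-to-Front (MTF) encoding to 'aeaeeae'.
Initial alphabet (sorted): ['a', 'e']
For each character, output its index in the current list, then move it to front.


MTF encoding:
'a': index 0 in ['a', 'e'] -> ['a', 'e']
'e': index 1 in ['a', 'e'] -> ['e', 'a']
'a': index 1 in ['e', 'a'] -> ['a', 'e']
'e': index 1 in ['a', 'e'] -> ['e', 'a']
'e': index 0 in ['e', 'a'] -> ['e', 'a']
'a': index 1 in ['e', 'a'] -> ['a', 'e']
'e': index 1 in ['a', 'e'] -> ['e', 'a']


Output: [0, 1, 1, 1, 0, 1, 1]


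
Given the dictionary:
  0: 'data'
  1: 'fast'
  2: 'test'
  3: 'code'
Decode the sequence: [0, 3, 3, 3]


Look up each index in the dictionary:
  0 -> 'data'
  3 -> 'code'
  3 -> 'code'
  3 -> 'code'

Decoded: "data code code code"


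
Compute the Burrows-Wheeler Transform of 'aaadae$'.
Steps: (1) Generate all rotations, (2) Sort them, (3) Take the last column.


Rotations (sorted):
  0: $aaadae -> last char: e
  1: aaadae$ -> last char: $
  2: aadae$a -> last char: a
  3: adae$aa -> last char: a
  4: ae$aaad -> last char: d
  5: dae$aaa -> last char: a
  6: e$aaada -> last char: a


BWT = e$aadaa


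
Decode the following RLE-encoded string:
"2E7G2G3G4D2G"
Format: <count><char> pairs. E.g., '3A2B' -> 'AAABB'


Expanding each <count><char> pair:
  2E -> 'EE'
  7G -> 'GGGGGGG'
  2G -> 'GG'
  3G -> 'GGG'
  4D -> 'DDDD'
  2G -> 'GG'

Decoded = EEGGGGGGGGGGGGDDDDGG


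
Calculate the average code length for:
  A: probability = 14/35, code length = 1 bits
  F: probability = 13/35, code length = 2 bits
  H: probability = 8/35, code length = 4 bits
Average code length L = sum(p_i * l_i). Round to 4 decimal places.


Weighted contributions p_i * l_i:
  A: (14/35) * 1 = 14/35
  F: (13/35) * 2 = 26/35
  H: (8/35) * 4 = 32/35
Sum = (14 + 26 + 32)/35 = 72/35

L = 72/35 = 2.0571 bits/symbol


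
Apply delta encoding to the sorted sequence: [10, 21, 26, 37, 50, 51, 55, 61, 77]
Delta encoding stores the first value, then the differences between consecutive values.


First value: 10
Deltas:
  21 - 10 = 11
  26 - 21 = 5
  37 - 26 = 11
  50 - 37 = 13
  51 - 50 = 1
  55 - 51 = 4
  61 - 55 = 6
  77 - 61 = 16


Delta encoded: [10, 11, 5, 11, 13, 1, 4, 6, 16]


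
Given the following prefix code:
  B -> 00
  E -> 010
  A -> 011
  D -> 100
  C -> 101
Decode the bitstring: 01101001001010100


Decoding step by step:
Bits 011 -> A
Bits 010 -> E
Bits 010 -> E
Bits 010 -> E
Bits 101 -> C
Bits 00 -> B


Decoded message: AEEECB


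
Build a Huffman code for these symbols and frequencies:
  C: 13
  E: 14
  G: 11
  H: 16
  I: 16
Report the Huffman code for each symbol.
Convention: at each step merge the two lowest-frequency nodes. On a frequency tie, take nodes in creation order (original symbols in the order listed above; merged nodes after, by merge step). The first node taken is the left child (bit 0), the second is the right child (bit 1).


Huffman tree construction:
Step 1: Merge G(11) + C(13) = 24
Step 2: Merge E(14) + H(16) = 30
Step 3: Merge I(16) + (G+C)(24) = 40
Step 4: Merge (E+H)(30) + (I+(G+C))(40) = 70
Read each symbol's code off the tree from the root (left child = 0, right child = 1).

Codes:
  C: 111 (length 3)
  E: 00 (length 2)
  G: 110 (length 3)
  H: 01 (length 2)
  I: 10 (length 2)
Average code length: 164/70 = 2.3429 bits/symbol


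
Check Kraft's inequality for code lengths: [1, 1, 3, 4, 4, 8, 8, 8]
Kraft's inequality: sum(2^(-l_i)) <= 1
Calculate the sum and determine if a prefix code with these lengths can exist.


Sum = 2^(-1) + 2^(-1) + 2^(-3) + 2^(-4) + 2^(-4) + 2^(-8) + 2^(-8) + 2^(-8)
    = 0.5 + 0.5 + 0.125 + 0.0625 + 0.0625 + 0.00390625 + 0.00390625 + 0.00390625
    = 323/256 = 1.26171875
Since 1.26171875 > 1, Kraft's inequality is NOT satisfied.
A prefix code with these lengths CANNOT exist.

Kraft sum = 1.26171875. Not satisfied.


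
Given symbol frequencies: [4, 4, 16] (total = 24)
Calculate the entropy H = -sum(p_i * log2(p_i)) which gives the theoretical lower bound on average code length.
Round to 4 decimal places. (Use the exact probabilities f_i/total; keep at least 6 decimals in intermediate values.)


Per-symbol terms -p_i * log2(p_i) with p_i = f_i/24:
  p = 4/24 = 0.166667: log2(p) = -2.584963, -p*log2(p) = 0.430827
  p = 4/24 = 0.166667: log2(p) = -2.584963, -p*log2(p) = 0.430827
  p = 16/24 = 0.666667: log2(p) = -0.584963, -p*log2(p) = 0.389975
H = 0.430827 + 0.430827 + 0.389975 = 1.251629

H = 1.2516 bits/symbol


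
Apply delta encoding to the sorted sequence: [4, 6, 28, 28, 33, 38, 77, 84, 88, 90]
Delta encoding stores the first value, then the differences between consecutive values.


First value: 4
Deltas:
  6 - 4 = 2
  28 - 6 = 22
  28 - 28 = 0
  33 - 28 = 5
  38 - 33 = 5
  77 - 38 = 39
  84 - 77 = 7
  88 - 84 = 4
  90 - 88 = 2


Delta encoded: [4, 2, 22, 0, 5, 5, 39, 7, 4, 2]
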